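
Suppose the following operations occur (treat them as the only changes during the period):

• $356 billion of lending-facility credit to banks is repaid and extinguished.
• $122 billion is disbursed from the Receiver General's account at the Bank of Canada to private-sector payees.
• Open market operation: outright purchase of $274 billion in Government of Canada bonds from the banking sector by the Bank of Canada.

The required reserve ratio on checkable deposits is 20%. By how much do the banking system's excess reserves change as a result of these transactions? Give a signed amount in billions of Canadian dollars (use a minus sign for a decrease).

Discount-window repayment $356 billion: reserves −$356B, deposits 0.
Government spending $122 billion: reserves +$122B, deposits +$122B.
OMO purchase (from banks) $274 billion: reserves +$274B, deposits 0.
Totals: Δreserves = +$40B, Δdeposits = +$122B.
Δrequired reserves = 20% × +$122B = +$24.4B.
Δexcess reserves = Δreserves − Δrequired = +$40B − (+$24.4B) = +$15.6 billion.

+$15.6 billion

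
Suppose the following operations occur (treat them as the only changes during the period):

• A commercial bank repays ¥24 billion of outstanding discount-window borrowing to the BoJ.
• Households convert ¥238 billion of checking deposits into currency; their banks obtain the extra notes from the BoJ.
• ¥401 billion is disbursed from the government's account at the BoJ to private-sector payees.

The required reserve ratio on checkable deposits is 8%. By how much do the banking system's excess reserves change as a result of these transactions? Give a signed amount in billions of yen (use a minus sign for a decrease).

Discount-window repayment ¥24 billion: reserves −¥24B, deposits 0.
Currency withdrawal ¥238 billion: reserves −¥238B, deposits −¥238B.
Government spending ¥401 billion: reserves +¥401B, deposits +¥401B.
Totals: Δreserves = +¥139B, Δdeposits = +¥163B.
Δrequired reserves = 8% × +¥163B = +¥13.04B.
Δexcess reserves = Δreserves − Δrequired = +¥139B − (+¥13.04B) = +¥125.96 billion.

+¥125.96 billion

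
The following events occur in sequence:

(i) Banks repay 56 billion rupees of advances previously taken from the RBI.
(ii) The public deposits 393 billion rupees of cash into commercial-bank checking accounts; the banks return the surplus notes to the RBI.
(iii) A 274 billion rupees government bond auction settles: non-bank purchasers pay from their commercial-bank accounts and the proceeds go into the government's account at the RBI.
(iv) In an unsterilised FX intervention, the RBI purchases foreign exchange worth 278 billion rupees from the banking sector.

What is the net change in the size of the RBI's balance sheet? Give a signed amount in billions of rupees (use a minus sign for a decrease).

RBI balance sheet:
  Assets:      Loans to banks −56B, Foreign assets +278B
  Liabilities: Bank reserves +341B, Currency in circulation −393B, Government deposits +274B
Change in total RBI assets = +222 billion.

+222 billion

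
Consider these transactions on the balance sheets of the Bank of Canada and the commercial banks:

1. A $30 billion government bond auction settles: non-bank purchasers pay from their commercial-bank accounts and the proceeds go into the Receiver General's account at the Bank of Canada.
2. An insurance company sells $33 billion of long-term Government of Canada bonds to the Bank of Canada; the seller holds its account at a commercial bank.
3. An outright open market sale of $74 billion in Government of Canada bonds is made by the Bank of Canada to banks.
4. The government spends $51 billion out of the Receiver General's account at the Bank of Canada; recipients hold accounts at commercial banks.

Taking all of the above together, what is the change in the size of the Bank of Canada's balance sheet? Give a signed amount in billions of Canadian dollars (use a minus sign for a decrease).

-$41 billion

Bank of Canada balance sheet:
  Assets:      Securities −$41B
  Liabilities: Bank reserves −$20B, Government deposits −$21B
Change in total Bank of Canada assets = -$41 billion.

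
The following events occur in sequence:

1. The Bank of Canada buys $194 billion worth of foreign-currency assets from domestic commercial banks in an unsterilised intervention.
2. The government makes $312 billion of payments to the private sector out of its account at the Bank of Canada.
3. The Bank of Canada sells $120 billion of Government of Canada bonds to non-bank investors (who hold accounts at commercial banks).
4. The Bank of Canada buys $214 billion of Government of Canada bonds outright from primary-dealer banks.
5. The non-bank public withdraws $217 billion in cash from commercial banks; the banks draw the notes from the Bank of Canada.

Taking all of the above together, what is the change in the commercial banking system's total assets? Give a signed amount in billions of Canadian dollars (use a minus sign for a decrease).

Bank of Canada balance sheet:
  Assets:      Securities +$94B, Foreign assets +$194B
  Liabilities: Bank reserves +$383B, Currency in circulation +$217B, Government deposits −$312B
Commercial banking system:
  Assets:      Reserves at CB +$383B, Securities −$214B, Foreign assets −$194B
  Liabilities: Checkable deposits −$25B
Change in total bank assets = -$25 billion.

-$25 billion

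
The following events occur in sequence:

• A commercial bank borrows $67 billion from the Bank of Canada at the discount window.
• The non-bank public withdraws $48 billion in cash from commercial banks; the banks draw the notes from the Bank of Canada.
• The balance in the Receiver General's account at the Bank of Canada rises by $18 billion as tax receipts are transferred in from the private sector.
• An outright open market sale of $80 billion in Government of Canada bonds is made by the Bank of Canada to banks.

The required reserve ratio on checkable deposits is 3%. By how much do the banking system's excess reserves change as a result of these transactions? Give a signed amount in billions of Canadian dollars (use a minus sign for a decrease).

Discount-window loan $67 billion: reserves +$67B, deposits 0.
Currency withdrawal $48 billion: reserves −$48B, deposits −$48B.
Government account inflow $18 billion: reserves −$18B, deposits −$18B.
OMO sale (to banks) $80 billion: reserves −$80B, deposits 0.
Totals: Δreserves = −$79B, Δdeposits = −$66B.
Δrequired reserves = 3% × −$66B = −$1.98B.
Δexcess reserves = Δreserves − Δrequired = −$79B − (−$1.98B) = -$77.02 billion.

-$77.02 billion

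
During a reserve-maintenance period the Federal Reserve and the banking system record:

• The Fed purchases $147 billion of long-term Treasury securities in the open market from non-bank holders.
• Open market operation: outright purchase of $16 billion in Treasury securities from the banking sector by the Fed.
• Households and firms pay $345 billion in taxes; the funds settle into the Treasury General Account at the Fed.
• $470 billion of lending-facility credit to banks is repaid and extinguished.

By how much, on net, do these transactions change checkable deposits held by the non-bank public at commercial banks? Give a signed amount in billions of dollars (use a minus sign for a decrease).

Asset purchase (from non-banks) $147 billion: non-bank counterparties' bank balances rise → +$147B.
OMO purchase (from banks) $16 billion: the counterparty is a bank, so public deposits are unchanged → 0.
Government account inflow $345 billion: non-bank counterparties' bank balances fall → −$345B.
Discount-window repayment $470 billion: the counterparty is a bank, so public deposits are unchanged → 0.
Net: 147 + 0 − 345 + 0 = -$198 billion.

-$198 billion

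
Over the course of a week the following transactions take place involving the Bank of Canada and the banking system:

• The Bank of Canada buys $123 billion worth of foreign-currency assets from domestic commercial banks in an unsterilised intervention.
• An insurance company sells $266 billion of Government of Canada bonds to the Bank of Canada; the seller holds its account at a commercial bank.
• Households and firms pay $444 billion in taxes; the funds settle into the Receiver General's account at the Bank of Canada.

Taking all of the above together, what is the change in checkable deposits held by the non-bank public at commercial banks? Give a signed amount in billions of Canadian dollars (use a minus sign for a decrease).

FX purchase $123 billion: the counterparty is a bank, so public deposits are unchanged → 0.
Asset purchase (from non-banks) $266 billion: non-bank counterparties' bank balances rise → +$266B.
Government account inflow $444 billion: non-bank counterparties' bank balances fall → −$444B.
Net: 0 + 266 − 444 = -$178 billion.

-$178 billion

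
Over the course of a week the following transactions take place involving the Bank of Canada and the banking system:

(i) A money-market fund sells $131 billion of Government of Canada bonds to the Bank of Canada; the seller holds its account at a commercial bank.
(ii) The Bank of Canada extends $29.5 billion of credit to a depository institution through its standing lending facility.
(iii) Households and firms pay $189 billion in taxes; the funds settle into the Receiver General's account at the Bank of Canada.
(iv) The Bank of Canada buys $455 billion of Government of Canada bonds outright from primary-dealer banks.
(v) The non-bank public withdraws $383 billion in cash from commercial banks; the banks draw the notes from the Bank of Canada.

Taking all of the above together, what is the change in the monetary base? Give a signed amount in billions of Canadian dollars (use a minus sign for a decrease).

+$426.5 billion

Asset purchase (from non-banks) $131 billion: Bank of Canada balance sheet expands → +$131B.
Discount-window loan $29.5 billion: Bank of Canada balance sheet expands → +$29.5B.
Government account inflow $189 billion: reserves shift to a non-base liability → −$189B.
OMO purchase (from banks) $455 billion: Bank of Canada balance sheet expands → +$455B.
Currency withdrawal $383 billion: just a shift between currency and reserves — both are base money → 0.
Net: 131 + 29.5 − 189 + 455 + 0 = +$426.5 billion.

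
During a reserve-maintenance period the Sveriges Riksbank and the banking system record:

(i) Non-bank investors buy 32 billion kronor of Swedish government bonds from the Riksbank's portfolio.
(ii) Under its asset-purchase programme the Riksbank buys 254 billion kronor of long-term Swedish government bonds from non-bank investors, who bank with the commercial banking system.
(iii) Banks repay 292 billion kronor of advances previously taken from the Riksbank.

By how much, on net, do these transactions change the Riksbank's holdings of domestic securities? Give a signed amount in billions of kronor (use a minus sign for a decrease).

Asset sale (to non-banks) 32 billion kronor: securities removed from the Riksbank's portfolio → −32B.
Asset purchase (from non-banks) 254 billion kronor: securities added to the Riksbank's portfolio → +254B.
Discount-window repayment 292 billion kronor: the Riksbank's securities portfolio is untouched → 0.
Net: −32 + 254 + 0 = +222 billion.

+222 billion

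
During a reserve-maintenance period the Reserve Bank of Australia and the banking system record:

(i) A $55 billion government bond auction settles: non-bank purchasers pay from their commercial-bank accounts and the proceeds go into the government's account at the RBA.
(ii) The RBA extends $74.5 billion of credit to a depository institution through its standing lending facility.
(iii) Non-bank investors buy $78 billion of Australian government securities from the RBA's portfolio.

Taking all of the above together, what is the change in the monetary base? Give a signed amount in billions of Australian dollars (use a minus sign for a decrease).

-$58.5 billion

RBA balance sheet:
  Assets:      Securities −$78B, Loans to banks +$74.5B
  Liabilities: Bank reserves −$58.5B, Government deposits +$55B
Monetary base = currency + reserves: 0 + (−$58.5B) = -$58.5 billion.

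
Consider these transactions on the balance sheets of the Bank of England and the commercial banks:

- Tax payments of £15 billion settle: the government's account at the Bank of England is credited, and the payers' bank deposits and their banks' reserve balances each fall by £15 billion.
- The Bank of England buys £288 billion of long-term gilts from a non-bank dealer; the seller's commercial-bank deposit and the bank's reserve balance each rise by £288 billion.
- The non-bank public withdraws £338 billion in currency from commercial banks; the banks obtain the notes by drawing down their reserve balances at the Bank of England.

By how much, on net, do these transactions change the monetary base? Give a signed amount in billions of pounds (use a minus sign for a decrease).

+£273 billion

Government account inflow £15 billion: reserves shift to a non-base liability → −£15B.
Asset purchase (from non-banks) £288 billion: Bank of England balance sheet expands → +£288B.
Currency withdrawal £338 billion: just a shift between currency and reserves — both are base money → 0.
Net: −15 + 288 + 0 = +£273 billion.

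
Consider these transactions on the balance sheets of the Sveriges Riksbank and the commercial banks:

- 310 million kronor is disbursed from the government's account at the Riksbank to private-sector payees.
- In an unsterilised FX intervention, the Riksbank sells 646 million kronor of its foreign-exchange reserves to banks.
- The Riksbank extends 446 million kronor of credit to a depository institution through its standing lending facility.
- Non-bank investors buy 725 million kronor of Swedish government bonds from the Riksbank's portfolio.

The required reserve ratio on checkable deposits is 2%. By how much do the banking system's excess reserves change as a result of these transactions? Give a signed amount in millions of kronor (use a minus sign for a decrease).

-606.7 million

Government spending 310 million kronor: reserves +310M, deposits +310M.
FX sale 646 million kronor: reserves −646M, deposits 0.
Discount-window loan 446 million kronor: reserves +446M, deposits 0.
Asset sale (to non-banks) 725 million kronor: reserves −725M, deposits −725M.
Totals: Δreserves = −615M, Δdeposits = −415M.
Δrequired reserves = 2% × −415M = −8.3M.
Δexcess reserves = Δreserves − Δrequired = −615M − (−8.3M) = -606.7 million.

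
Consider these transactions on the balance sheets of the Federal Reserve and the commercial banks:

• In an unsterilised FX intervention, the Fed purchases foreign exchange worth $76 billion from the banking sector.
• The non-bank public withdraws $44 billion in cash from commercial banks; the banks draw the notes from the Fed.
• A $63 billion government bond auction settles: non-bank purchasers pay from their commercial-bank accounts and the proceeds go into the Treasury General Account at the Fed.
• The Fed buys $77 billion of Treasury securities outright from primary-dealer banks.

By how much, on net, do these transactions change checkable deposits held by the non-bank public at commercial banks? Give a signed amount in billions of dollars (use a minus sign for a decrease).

FX purchase $76 billion: the counterparty is a bank, so public deposits are unchanged → 0.
Currency withdrawal $44 billion: non-bank counterparties' bank balances fall → −$44B.
Government account inflow $63 billion: non-bank counterparties' bank balances fall → −$63B.
OMO purchase (from banks) $77 billion: the counterparty is a bank, so public deposits are unchanged → 0.
Net: 0 − 44 − 63 + 0 = -$107 billion.

-$107 billion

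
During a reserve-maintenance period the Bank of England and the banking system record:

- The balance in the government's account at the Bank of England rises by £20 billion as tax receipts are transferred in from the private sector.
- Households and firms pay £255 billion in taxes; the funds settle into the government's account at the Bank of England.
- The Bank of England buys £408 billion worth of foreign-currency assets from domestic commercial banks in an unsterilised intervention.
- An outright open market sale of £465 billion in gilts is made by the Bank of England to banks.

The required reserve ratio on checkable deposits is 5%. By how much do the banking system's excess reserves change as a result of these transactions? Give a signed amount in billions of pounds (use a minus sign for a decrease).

Government account inflow £20 billion: reserves −£20B, deposits −£20B.
Government account inflow £255 billion: reserves −£255B, deposits −£255B.
FX purchase £408 billion: reserves +£408B, deposits 0.
OMO sale (to banks) £465 billion: reserves −£465B, deposits 0.
Totals: Δreserves = −£332B, Δdeposits = −£275B.
Δrequired reserves = 5% × −£275B = −£13.75B.
Δexcess reserves = Δreserves − Δrequired = −£332B − (−£13.75B) = -£318.25 billion.

-£318.25 billion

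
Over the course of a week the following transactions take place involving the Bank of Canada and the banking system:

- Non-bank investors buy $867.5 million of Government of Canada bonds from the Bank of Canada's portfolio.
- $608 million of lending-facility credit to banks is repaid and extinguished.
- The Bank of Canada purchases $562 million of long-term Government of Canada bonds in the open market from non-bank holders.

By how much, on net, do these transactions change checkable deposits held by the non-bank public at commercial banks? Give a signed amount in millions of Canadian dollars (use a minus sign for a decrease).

Asset sale (to non-banks) $867.5 million: non-bank counterparties' bank balances fall → −$867.5M.
Discount-window repayment $608 million: the counterparty is a bank, so public deposits are unchanged → 0.
Asset purchase (from non-banks) $562 million: non-bank counterparties' bank balances rise → +$562M.
Net: −867.5 + 0 + 562 = -$305.5 million.

-$305.5 million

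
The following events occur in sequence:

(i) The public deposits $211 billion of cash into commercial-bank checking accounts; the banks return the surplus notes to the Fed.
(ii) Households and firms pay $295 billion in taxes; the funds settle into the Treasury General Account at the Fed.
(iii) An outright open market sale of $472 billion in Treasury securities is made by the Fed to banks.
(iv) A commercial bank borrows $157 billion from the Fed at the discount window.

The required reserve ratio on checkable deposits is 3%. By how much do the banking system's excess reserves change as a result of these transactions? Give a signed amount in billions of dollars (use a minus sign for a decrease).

Currency deposit $211 billion: reserves +$211B, deposits +$211B.
Government account inflow $295 billion: reserves −$295B, deposits −$295B.
OMO sale (to banks) $472 billion: reserves −$472B, deposits 0.
Discount-window loan $157 billion: reserves +$157B, deposits 0.
Totals: Δreserves = −$399B, Δdeposits = −$84B.
Δrequired reserves = 3% × −$84B = −$2.52B.
Δexcess reserves = Δreserves − Δrequired = −$399B − (−$2.52B) = -$396.48 billion.

-$396.48 billion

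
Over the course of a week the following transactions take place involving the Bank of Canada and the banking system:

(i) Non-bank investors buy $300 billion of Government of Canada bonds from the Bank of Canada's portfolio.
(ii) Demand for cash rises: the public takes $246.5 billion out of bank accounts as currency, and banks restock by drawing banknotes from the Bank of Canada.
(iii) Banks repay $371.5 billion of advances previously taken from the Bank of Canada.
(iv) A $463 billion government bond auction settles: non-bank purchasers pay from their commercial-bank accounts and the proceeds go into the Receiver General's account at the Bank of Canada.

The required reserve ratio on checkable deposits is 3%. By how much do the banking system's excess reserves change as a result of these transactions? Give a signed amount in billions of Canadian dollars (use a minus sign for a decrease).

Asset sale (to non-banks) $300 billion: reserves −$300B, deposits −$300B.
Currency withdrawal $246.5 billion: reserves −$246.5B, deposits −$246.5B.
Discount-window repayment $371.5 billion: reserves −$371.5B, deposits 0.
Government account inflow $463 billion: reserves −$463B, deposits −$463B.
Totals: Δreserves = −$1381B, Δdeposits = −$1009.5B.
Δrequired reserves = 3% × −$1009.5B = −$30.285B.
Δexcess reserves = Δreserves − Δrequired = −$1381B − (−$30.285B) = -$1350.715 billion.

-$1350.715 billion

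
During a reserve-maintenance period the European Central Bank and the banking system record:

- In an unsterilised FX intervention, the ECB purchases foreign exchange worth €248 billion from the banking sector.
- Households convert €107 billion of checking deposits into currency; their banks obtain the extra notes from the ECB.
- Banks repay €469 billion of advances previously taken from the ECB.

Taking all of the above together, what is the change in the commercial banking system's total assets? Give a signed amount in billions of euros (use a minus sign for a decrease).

-€576 billion

ECB balance sheet:
  Assets:      Loans to banks −€469B, Foreign assets +€248B
  Liabilities: Bank reserves −€328B, Currency in circulation +€107B
Commercial banking system:
  Assets:      Reserves at CB −€328B, Foreign assets −€248B
  Liabilities: Checkable deposits −€107B, Borrowings from CB −€469B
Change in total bank assets = -€576 billion.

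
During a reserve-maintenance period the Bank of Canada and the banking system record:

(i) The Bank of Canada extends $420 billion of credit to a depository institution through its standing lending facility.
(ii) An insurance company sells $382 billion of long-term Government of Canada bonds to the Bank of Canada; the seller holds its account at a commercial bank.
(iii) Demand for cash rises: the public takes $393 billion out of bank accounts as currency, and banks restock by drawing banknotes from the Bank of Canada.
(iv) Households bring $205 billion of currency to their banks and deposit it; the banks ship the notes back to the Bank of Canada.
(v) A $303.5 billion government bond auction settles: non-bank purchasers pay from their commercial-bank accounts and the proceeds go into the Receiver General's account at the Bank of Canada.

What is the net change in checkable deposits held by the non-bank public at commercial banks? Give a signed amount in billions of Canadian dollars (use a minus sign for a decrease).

-$109.5 billion

Discount-window loan $420 billion: the counterparty is a bank, so public deposits are unchanged → 0.
Asset purchase (from non-banks) $382 billion: non-bank counterparties' bank balances rise → +$382B.
Currency withdrawal $393 billion: non-bank counterparties' bank balances fall → −$393B.
Currency deposit $205 billion: non-bank counterparties' bank balances rise → +$205B.
Government account inflow $303.5 billion: non-bank counterparties' bank balances fall → −$303.5B.
Net: 0 + 382 − 393 + 205 − 303.5 = -$109.5 billion.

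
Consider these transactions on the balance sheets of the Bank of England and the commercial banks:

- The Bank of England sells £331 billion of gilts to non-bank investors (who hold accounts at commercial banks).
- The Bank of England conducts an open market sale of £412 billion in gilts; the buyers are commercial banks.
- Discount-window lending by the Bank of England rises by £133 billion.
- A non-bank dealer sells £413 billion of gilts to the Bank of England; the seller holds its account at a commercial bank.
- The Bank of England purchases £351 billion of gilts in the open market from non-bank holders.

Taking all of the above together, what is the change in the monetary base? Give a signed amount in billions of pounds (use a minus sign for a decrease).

+£154 billion

Bank of England balance sheet:
  Assets:      Securities +£21B, Loans to banks +£133B
  Liabilities: Bank reserves +£154B
Commercial banking system:
  Assets:      Reserves at CB +£154B, Securities +£412B
  Liabilities: Checkable deposits +£433B, Borrowings from CB +£133B
Monetary base = currency + reserves: 0 + (+£154B) = +£154 billion.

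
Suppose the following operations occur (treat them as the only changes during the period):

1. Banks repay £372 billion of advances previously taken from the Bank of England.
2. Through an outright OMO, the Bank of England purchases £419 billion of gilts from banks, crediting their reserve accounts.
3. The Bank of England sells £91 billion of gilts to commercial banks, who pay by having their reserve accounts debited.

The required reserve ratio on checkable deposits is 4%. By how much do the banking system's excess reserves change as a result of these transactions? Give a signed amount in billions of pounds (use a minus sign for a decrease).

-£44 billion

Discount-window repayment £372 billion: reserves −£372B, deposits 0.
OMO purchase (from banks) £419 billion: reserves +£419B, deposits 0.
OMO sale (to banks) £91 billion: reserves −£91B, deposits 0.
Totals: Δreserves = −£44B, Δdeposits = 0.
Δrequired reserves = 4% × 0 = 0.
Δexcess reserves = Δreserves − Δrequired = −£44B − (0) = -£44 billion.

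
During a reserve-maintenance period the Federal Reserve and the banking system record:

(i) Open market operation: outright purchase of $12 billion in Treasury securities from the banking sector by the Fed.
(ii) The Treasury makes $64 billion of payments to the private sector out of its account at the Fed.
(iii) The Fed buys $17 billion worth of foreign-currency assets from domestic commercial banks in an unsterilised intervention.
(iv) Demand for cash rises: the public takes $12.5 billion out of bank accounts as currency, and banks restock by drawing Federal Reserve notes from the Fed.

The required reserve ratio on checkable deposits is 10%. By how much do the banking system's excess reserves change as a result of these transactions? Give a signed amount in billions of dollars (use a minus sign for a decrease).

OMO purchase (from banks) $12 billion: reserves +$12B, deposits 0.
Government spending $64 billion: reserves +$64B, deposits +$64B.
FX purchase $17 billion: reserves +$17B, deposits 0.
Currency withdrawal $12.5 billion: reserves −$12.5B, deposits −$12.5B.
Totals: Δreserves = +$80.5B, Δdeposits = +$51.5B.
Δrequired reserves = 10% × +$51.5B = +$5.15B.
Δexcess reserves = Δreserves − Δrequired = +$80.5B − (+$5.15B) = +$75.35 billion.

+$75.35 billion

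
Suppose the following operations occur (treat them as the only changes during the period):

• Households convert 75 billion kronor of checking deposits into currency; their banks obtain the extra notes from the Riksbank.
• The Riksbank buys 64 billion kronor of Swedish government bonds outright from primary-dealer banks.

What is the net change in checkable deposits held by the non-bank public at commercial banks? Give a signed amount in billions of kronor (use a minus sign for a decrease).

-75 billion

Currency withdrawal 75 billion kronor: non-bank counterparties' bank balances fall → −75B.
OMO purchase (from banks) 64 billion kronor: the counterparty is a bank, so public deposits are unchanged → 0.
Net: −75 + 0 = -75 billion.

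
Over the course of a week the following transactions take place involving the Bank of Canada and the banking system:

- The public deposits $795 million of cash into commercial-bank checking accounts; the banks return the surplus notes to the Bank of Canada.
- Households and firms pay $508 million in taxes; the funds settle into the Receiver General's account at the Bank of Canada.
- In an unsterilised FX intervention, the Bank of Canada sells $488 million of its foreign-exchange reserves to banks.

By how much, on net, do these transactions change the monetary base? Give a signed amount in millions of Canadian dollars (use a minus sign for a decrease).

Bank of Canada balance sheet:
  Assets:      Foreign assets −$488M
  Liabilities: Bank reserves −$201M, Currency in circulation −$795M, Government deposits +$508M
Commercial banking system:
  Assets:      Reserves at CB −$201M, Foreign assets +$488M
  Liabilities: Checkable deposits +$287M
Monetary base = currency + reserves: −$795M + (−$201M) = -$996 million.

-$996 million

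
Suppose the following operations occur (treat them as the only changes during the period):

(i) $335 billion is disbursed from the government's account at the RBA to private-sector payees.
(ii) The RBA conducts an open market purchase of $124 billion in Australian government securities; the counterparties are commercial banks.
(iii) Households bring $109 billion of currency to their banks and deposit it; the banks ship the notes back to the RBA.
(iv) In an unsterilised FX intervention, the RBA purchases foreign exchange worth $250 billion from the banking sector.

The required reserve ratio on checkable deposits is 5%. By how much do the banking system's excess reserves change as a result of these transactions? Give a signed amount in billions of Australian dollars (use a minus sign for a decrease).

Government spending $335 billion: reserves +$335B, deposits +$335B.
OMO purchase (from banks) $124 billion: reserves +$124B, deposits 0.
Currency deposit $109 billion: reserves +$109B, deposits +$109B.
FX purchase $250 billion: reserves +$250B, deposits 0.
Totals: Δreserves = +$818B, Δdeposits = +$444B.
Δrequired reserves = 5% × +$444B = +$22.2B.
Δexcess reserves = Δreserves − Δrequired = +$818B − (+$22.2B) = +$795.8 billion.

+$795.8 billion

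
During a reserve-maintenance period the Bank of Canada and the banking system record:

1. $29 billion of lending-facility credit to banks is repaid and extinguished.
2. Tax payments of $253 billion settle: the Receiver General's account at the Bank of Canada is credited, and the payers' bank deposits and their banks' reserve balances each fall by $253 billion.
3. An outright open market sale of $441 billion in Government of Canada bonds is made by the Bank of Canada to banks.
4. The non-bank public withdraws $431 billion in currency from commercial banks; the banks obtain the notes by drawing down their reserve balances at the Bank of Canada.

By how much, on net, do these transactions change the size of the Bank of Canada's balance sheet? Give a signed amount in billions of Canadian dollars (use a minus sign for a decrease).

Discount-window repayment $29 billion: a Bank of Canada asset is shed → −$29B.
Government account inflow $253 billion: only the composition of liabilities changes → 0.
OMO sale (to banks) $441 billion: a Bank of Canada asset is shed → −$441B.
Currency withdrawal $431 billion: only the composition of liabilities changes → 0.
Net: −29 + 0 − 441 + 0 = -$470 billion.

-$470 billion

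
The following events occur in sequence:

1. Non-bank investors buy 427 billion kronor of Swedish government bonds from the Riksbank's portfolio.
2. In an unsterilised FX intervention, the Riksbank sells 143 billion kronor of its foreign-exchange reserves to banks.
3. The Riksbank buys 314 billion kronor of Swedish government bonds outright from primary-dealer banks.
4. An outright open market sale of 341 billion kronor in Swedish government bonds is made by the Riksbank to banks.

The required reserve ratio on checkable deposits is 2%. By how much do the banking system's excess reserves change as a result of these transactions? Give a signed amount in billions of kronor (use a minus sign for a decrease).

-588.46 billion

Asset sale (to non-banks) 427 billion kronor: reserves −427B, deposits −427B.
FX sale 143 billion kronor: reserves −143B, deposits 0.
OMO purchase (from banks) 314 billion kronor: reserves +314B, deposits 0.
OMO sale (to banks) 341 billion kronor: reserves −341B, deposits 0.
Totals: Δreserves = −597B, Δdeposits = −427B.
Δrequired reserves = 2% × −427B = −8.54B.
Δexcess reserves = Δreserves − Δrequired = −597B − (−8.54B) = -588.46 billion.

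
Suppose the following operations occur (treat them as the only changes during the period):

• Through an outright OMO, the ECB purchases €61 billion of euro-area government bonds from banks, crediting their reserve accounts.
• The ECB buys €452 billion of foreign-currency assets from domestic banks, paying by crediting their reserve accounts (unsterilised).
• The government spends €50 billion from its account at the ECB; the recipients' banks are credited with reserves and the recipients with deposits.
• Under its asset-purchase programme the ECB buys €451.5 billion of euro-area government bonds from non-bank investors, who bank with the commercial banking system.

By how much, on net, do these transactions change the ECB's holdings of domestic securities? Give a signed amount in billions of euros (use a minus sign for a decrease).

+€512.5 billion

OMO purchase (from banks) €61 billion: securities added to the ECB's portfolio → +€61B.
FX purchase €452 billion: the ECB's securities portfolio is untouched → 0.
Government spending €50 billion: the ECB's securities portfolio is untouched → 0.
Asset purchase (from non-banks) €451.5 billion: securities added to the ECB's portfolio → +€451.5B.
Net: 61 + 0 + 0 + 451.5 = +€512.5 billion.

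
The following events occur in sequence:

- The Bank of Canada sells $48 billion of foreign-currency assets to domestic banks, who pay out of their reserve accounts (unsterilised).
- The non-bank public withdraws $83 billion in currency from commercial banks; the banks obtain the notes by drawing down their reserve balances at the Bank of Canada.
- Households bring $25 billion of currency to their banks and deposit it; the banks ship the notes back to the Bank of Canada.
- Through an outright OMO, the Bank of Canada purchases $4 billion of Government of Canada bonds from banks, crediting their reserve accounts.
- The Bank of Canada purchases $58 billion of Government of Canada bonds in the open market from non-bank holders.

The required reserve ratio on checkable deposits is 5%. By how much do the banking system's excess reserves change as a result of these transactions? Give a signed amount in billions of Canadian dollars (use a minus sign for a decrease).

-$44 billion

FX sale $48 billion: reserves −$48B, deposits 0.
Currency withdrawal $83 billion: reserves −$83B, deposits −$83B.
Currency deposit $25 billion: reserves +$25B, deposits +$25B.
OMO purchase (from banks) $4 billion: reserves +$4B, deposits 0.
Asset purchase (from non-banks) $58 billion: reserves +$58B, deposits +$58B.
Totals: Δreserves = −$44B, Δdeposits = 0.
Δrequired reserves = 5% × 0 = 0.
Δexcess reserves = Δreserves − Δrequired = −$44B − (0) = -$44 billion.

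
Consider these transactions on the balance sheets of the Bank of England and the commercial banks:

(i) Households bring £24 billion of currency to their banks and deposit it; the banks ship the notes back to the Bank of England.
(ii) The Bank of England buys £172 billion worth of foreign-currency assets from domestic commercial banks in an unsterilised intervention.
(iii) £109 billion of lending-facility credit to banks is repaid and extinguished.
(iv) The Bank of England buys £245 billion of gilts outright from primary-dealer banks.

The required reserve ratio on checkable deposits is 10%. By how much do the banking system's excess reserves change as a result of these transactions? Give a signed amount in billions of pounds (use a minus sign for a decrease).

+£329.6 billion

Currency deposit £24 billion: reserves +£24B, deposits +£24B.
FX purchase £172 billion: reserves +£172B, deposits 0.
Discount-window repayment £109 billion: reserves −£109B, deposits 0.
OMO purchase (from banks) £245 billion: reserves +£245B, deposits 0.
Totals: Δreserves = +£332B, Δdeposits = +£24B.
Δrequired reserves = 10% × +£24B = +£2.4B.
Δexcess reserves = Δreserves − Δrequired = +£332B − (+£2.4B) = +£329.6 billion.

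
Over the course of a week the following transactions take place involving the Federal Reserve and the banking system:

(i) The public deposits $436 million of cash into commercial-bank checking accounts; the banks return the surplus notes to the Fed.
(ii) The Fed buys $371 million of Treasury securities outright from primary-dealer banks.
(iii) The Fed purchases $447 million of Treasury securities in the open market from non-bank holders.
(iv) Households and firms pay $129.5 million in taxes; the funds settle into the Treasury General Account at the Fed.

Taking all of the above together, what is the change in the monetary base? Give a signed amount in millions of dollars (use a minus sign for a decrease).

Currency deposit $436 million: just a shift between currency and reserves — both are base money → 0.
OMO purchase (from banks) $371 million: Fed balance sheet expands → +$371M.
Asset purchase (from non-banks) $447 million: Fed balance sheet expands → +$447M.
Government account inflow $129.5 million: reserves shift to a non-base liability → −$129.5M.
Net: 0 + 371 + 447 − 129.5 = +$688.5 million.

+$688.5 million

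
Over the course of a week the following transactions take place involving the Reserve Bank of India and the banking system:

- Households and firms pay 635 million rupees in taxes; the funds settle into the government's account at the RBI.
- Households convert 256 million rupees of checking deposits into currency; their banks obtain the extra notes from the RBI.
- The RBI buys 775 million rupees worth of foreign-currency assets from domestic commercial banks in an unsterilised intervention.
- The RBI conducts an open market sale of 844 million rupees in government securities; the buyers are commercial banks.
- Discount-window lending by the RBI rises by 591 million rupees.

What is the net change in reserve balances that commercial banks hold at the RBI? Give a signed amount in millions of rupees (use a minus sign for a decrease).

RBI balance sheet:
  Assets:      Securities −844M, Loans to banks +591M, Foreign assets +775M
  Liabilities: Bank reserves −369M, Currency in circulation +256M, Government deposits +635M
So the change in reserve balances that commercial banks hold at the RBI is -369 million.

-369 million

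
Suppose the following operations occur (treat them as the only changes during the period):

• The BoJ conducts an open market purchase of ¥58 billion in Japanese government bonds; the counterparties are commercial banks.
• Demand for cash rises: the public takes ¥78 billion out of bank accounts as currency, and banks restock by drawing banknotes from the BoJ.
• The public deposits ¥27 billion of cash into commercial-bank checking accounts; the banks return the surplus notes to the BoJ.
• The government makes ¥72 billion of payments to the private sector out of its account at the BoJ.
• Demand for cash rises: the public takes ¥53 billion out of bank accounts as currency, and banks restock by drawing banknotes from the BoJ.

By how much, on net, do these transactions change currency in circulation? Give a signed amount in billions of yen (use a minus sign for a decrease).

+¥104 billion

OMO purchase (from banks) ¥58 billion: no currency enters or leaves circulation → 0.
Currency withdrawal ¥78 billion: notes leave the central bank → +¥78B.
Currency deposit ¥27 billion: notes return to the central bank → −¥27B.
Government spending ¥72 billion: no currency enters or leaves circulation → 0.
Currency withdrawal ¥53 billion: notes leave the central bank → +¥53B.
Net: 0 + 78 − 27 + 0 + 53 = +¥104 billion.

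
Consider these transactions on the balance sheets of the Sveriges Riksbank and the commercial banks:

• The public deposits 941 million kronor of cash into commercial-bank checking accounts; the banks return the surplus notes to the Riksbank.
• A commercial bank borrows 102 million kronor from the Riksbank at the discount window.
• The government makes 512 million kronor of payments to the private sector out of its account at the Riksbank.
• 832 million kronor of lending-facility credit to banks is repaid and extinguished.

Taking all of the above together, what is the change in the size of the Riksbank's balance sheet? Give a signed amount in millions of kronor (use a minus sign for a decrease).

Currency deposit 941 million kronor: only the composition of liabilities changes → 0.
Discount-window loan 102 million kronor: a Riksbank asset is acquired → +102M.
Government spending 512 million kronor: only the composition of liabilities changes → 0.
Discount-window repayment 832 million kronor: a Riksbank asset is shed → −832M.
Net: 0 + 102 + 0 − 832 = -730 million.

-730 million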